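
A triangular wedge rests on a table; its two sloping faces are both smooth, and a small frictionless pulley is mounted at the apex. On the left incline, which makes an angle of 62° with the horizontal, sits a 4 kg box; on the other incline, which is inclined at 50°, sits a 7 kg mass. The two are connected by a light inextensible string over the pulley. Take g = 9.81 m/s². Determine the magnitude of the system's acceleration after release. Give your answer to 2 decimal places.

1.63 m/s²

Resolve each weight along its own incline: the 4 kg mass has component 4 × 9.81 × sin 62° = 34.647 N down its slope, and the 7 kg mass has 7 × 9.81 × sin 50° = 52.604 N down its slope.
The 7 kg side's 52.604 N exceeds the other side's 34.647 N, so that mass slides down and the 4 kg mass slides up. Taking that direction as positive, Newton's second law for the whole system gives 52.604 − 34.647 = (4 + 7) a, so a = 17.957 / 11 = 1.6325 m/s².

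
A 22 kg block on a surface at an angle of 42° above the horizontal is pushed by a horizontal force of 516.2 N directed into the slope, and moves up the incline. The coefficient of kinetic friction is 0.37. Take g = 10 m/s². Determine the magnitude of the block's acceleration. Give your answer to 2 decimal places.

The horizontal push has components F cos 42° = 516.2 × 0.7431 = 383.588 N up the incline and F sin 42° = 516.2 × 0.6691 = 345.389 N pressing into the surface.
The normal force is therefore N = mg cos 42° + F sin 42° = 163.482 + 345.389 = 508.871 N, and kinetic friction down the slope is μN = 0.37 × 508.871 = 188.282 N.
Along the incline: F cos 42° − mg sin 42° − μN = ma, so 383.588 − 147.202 − 188.282 = 22 a, giving a = 2.1865 m/s².

2.19 m/s²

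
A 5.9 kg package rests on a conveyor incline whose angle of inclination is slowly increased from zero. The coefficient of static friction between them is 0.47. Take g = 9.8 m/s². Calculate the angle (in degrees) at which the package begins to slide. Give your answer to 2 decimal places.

At the threshold of sliding, static friction is at its maximum μ_s N and exactly balances the weight component along the incline: mg sin θ = μ_s mg cos θ.
Hence tan θ = μ_s = 0.47, so θ = arctan(0.47) = 25.1735°.

25.17°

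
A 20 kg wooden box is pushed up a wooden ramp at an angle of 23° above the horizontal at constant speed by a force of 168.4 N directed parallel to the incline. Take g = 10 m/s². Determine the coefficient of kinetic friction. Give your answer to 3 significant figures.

At constant speed ΣF = 0 along the incline. The applied 168.4 N acts up the slope; the weight component mg sin 23° = 78.146 N and kinetic friction μN both act down the slope.
So 168.4 = 78.146 + μ × 184.101, giving μ = (168.4 − 78.146) / 184.101 = 0.4902.

0.490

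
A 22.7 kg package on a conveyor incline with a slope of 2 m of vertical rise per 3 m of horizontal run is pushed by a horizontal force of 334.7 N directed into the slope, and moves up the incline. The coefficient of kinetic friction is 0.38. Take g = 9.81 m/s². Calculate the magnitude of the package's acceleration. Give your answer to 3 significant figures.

The horizontal push has components F cos 33.69° = 334.7 × 0.8321 = 278.504 N up the incline and F sin 33.69° = 334.7 × 0.5547 = 185.658 N pressing into the surface.
The normal force is therefore N = mg cos 33.69° + F sin 33.69° = 185.298 + 185.658 = 370.956 N, and kinetic friction down the slope is μN = 0.38 × 370.956 = 140.963 N.
Along the incline: F cos 33.69° − mg sin 33.69° − μN = ma, so 278.504 − 123.524 − 140.963 = 22.7 a, giving a = 0.6175 m/s².

0.617 m/s²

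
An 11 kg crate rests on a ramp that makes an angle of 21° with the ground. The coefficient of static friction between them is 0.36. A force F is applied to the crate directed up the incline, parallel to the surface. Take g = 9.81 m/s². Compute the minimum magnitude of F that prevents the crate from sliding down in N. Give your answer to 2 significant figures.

The normal force is N = mg cos 21° = 100.743 N. With F at its minimum the crate is on the verge of sliding down, so static friction is at its maximum μ_s N = 0.36 × 100.743 = 36.267 N and acts up the slope.
Equilibrium along the incline: F + μ_s N = mg sin 21°, so F = 38.671 − 36.267 = 2.404 N.

2.4 N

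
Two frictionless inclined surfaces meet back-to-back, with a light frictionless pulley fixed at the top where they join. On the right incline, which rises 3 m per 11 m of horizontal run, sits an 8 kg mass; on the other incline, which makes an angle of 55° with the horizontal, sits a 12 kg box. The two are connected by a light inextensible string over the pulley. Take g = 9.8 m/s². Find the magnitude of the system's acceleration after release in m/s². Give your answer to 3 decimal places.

3.785 m/s²

Resolve each weight along its own incline: the 8 kg mass has component 8 × 9.8 × sin 15.26° = 20.628 N down its slope, and the 12 kg mass has 12 × 9.8 × sin 55° = 96.332 N down its slope.
The 12 kg side's 96.332 N exceeds the other side's 20.628 N, so that mass slides down and the 8 kg mass slides up. Taking that direction as positive, Newton's second law for the whole system gives 96.332 − 20.628 = (8 + 12) a, so a = 75.704 / 20 = 3.7852 m/s².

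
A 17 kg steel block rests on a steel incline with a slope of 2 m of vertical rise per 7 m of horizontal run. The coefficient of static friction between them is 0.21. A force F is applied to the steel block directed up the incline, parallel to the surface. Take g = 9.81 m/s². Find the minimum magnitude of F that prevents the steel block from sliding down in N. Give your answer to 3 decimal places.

The normal force is N = mg cos 15.95° = 160.353 N. With F at its minimum the steel block is on the verge of sliding down, so static friction is at its maximum μ_s N = 0.21 × 160.353 = 33.674 N and acts up the slope.
Equilibrium along the incline: F + μ_s N = mg sin 15.95°, so F = 45.815 − 33.674 = 12.141 N.

12.141 N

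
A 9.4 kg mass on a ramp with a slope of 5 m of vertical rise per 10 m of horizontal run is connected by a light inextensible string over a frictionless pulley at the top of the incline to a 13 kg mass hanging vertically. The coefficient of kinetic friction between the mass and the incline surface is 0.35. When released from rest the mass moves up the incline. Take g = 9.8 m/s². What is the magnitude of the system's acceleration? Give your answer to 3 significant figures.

For the mass on the incline: the weight component along the slope is m₁g sin 26.57° = 9.4 × 9.8 × 0.4472 = 41.196 N and the normal force is N = m₁g cos 26.57° = 82.395 N.
Kinetic friction opposes the mass's motion up the incline: f = μN = 0.35 × 82.395 = 28.838 N acting down the slope.
Newton's second law for the mass (up-slope positive): T − 41.196 − 28.838 = 9.4 a. For the hanging mass (downward positive): 13 × 9.8 − T = 13 a.
Adding the two equations eliminates T: 57.366 = 22.4 a, so a = 2.5610 m/s².

2.56 m/s²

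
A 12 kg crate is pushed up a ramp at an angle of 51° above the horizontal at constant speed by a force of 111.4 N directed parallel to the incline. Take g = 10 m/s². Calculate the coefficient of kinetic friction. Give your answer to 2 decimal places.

At constant speed ΣF = 0 along the incline. The applied 111.4 N acts up the slope; the weight component mg sin 51° = 93.258 N and kinetic friction μN both act down the slope.
So 111.4 = 93.258 + μ × 75.518, giving μ = (111.4 − 93.258) / 75.518 = 0.2402.

0.24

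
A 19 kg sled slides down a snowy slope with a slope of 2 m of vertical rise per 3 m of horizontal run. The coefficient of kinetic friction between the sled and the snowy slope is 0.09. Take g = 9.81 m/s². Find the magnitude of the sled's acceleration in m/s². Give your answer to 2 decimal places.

Resolving the weight along the incline: the component pulling the sled down the slope is mg sin 33.69° = 19 × 9.81 × 0.5547 = 103.391 N, and the normal force is N = mg cos 33.69° = 19 × 9.81 × 0.8321 = 155.095 N.
Kinetic friction acts up the slope with magnitude f = μN = 0.09 × 155.095 = 13.959 N.
Net force along the incline is 103.391 − 13.959 = 89.432 N, so a = 89.432 / 19 = 4.7069 m/s².

4.71 m/s²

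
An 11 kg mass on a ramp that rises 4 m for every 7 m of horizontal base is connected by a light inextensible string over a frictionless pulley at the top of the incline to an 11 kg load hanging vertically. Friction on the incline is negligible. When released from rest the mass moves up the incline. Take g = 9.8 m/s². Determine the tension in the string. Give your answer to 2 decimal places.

For the mass on the incline: the weight component along the slope is m₁g sin 29.74° = 11 × 9.8 × 0.4961 = 53.480 N and the normal force is N = m₁g cos 29.74° = 93.597 N.
Newton's second law for the mass (up-slope positive): T − 53.480 = 11 a. For the hanging load (downward positive): 11 × 9.8 − T = 11 a.
Adding the two equations eliminates T: 54.320 = 22 a, so a = 2.4691 m/s².
Then from the hanging load's equation, T = 11 × (9.8 − 2.4691) = 80.640 N.

80.64 N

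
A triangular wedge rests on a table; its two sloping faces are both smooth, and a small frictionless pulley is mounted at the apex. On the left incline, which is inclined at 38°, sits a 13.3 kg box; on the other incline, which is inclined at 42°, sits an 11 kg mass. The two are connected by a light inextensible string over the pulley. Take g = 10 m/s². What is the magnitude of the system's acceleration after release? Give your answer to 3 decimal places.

0.341 m/s²

Resolve each weight along its own incline: the 13.3 kg mass has component 13.3 × 10 × sin 38° = 81.883 N down its slope, and the 11 kg mass has 11 × 10 × sin 42° = 73.604 N down its slope.
The 13.3 kg side's 81.883 N exceeds the other side's 73.604 N, so that mass slides down and the 11 kg mass slides up. Taking that direction as positive, Newton's second law for the whole system gives 81.883 − 73.604 = (13.3 + 11) a, so a = 8.279 / 24.3 = 0.3407 m/s².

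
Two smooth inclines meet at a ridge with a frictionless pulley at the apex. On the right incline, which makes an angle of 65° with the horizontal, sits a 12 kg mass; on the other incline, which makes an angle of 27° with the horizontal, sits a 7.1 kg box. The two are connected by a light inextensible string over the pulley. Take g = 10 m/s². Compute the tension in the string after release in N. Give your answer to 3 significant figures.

Resolve each weight along its own incline: the 12 kg mass has component 12 × 10 × sin 65° = 108.757 N down its slope, and the 7.1 kg mass has 7.1 × 10 × sin 27° = 32.233 N down its slope.
The 12 kg side's 108.757 N exceeds the other side's 32.233 N, so that mass slides down and the 7.1 kg mass slides up. Taking that direction as positive, Newton's second law for the whole system gives 108.757 − 32.233 = (12 + 7.1) a, so a = 76.524 / 19.1 = 4.0065 m/s².
For the 7.1 kg mass (up-slope positive): T − 32.233 = 7.1 × 4.0065, so T = 60.679 N.

60.7 N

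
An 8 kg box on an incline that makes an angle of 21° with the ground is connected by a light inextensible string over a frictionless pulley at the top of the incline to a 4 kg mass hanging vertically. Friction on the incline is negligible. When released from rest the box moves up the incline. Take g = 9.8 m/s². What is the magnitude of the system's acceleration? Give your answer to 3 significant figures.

For the box on the incline: the weight component along the slope is m₁g sin 21° = 8 × 9.8 × 0.3584 = 28.099 N and the normal force is N = m₁g cos 21° = 73.193 N.
Newton's second law for the box (up-slope positive): T − 28.099 = 8 a. For the hanging mass (downward positive): 4 × 9.8 − T = 4 a.
Adding the two equations eliminates T: 11.101 = 12 a, so a = 0.9251 m/s².

0.925 m/s²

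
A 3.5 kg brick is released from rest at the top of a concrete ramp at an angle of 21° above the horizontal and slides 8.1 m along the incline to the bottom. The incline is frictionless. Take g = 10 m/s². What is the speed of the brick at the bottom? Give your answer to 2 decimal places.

7.62 m/s

The weight component along the incline is mg sin 21° = 12.543 N and the normal force is N = mg cos 21° = 32.675 N.
With no friction, a = g sin 21° = 3.5837 m/s².
Starting from rest over a distance of 8.1 m, v² = 2aL = 2 × 3.5837 × 8.1 = 58.0559, so v = 7.6194 m/s.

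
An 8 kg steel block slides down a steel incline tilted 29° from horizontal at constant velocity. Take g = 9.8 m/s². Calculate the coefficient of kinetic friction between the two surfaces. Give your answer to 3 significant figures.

0.554

At constant velocity the net force along the incline is zero: mg sin 29° = μ mg cos 29°.
So μ = tan 29° = 0.4848 / 0.8746 = 0.5543.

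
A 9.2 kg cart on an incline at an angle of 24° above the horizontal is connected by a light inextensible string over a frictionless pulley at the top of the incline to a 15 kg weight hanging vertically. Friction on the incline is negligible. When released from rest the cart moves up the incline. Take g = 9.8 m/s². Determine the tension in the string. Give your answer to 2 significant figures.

79 N

For the cart on the incline: the weight component along the slope is m₁g sin 24° = 9.2 × 9.8 × 0.4067 = 36.668 N and the normal force is N = m₁g cos 24° = 82.365 N.
Newton's second law for the cart (up-slope positive): T − 36.668 = 9.2 a. For the hanging weight (downward positive): 15 × 9.8 − T = 15 a.
Adding the two equations eliminates T: 110.332 = 24.2 a, so a = 4.5592 m/s².
Then from the hanging weight's equation, T = 15 × (9.8 − 4.5592) = 78.612 N.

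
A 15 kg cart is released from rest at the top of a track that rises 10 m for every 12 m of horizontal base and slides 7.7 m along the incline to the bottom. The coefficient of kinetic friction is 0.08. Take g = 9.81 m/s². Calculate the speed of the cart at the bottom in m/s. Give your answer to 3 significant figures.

The weight component along the incline is mg sin 39.81° = 94.203 N and the normal force is N = mg cos 39.81° = 113.044 N.
Friction up the slope is f = μN = 0.08 × 113.044 = 9.044 N, so the net downslope force is 94.203 − 9.044 = 85.159 N and a = 85.159 / 15 = 5.6773 m/s².
Starting from rest over a distance of 7.7 m, v² = 2aL = 2 × 5.6773 × 7.7 = 87.4304, so v = 9.3504 m/s.

9.35 m/s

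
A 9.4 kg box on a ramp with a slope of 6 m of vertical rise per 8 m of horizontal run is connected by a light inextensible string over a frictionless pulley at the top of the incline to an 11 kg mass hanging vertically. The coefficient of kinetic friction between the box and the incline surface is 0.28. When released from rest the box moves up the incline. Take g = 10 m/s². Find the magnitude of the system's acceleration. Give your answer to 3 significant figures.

1.60 m/s²

For the box on the incline: the weight component along the slope is m₁g sin 36.87° = 9.4 × 10 × 0.6000 = 56.400 N and the normal force is N = m₁g cos 36.87° = 75.200 N.
Kinetic friction opposes the box's motion up the incline: f = μN = 0.28 × 75.200 = 21.056 N acting down the slope.
Newton's second law for the box (up-slope positive): T − 56.400 − 21.056 = 9.4 a. For the hanging mass (downward positive): 11 × 10 − T = 11 a.
Adding the two equations eliminates T: 32.544 = 20.4 a, so a = 1.5953 m/s².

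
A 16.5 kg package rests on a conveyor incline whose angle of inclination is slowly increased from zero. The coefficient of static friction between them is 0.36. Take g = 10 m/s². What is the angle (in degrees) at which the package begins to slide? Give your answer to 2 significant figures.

At the threshold of sliding, static friction is at its maximum μ_s N and exactly balances the weight component along the incline: mg sin θ = μ_s mg cos θ.
Hence tan θ = μ_s = 0.36, so θ = arctan(0.36) = 19.7989°.

20°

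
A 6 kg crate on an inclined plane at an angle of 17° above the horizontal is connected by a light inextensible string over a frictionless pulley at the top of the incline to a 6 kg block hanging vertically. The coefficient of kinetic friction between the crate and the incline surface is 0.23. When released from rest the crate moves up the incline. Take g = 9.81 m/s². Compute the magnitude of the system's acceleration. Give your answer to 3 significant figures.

For the crate on the incline: the weight component along the slope is m₁g sin 17° = 6 × 9.81 × 0.2924 = 17.211 N and the normal force is N = m₁g cos 17° = 56.288 N.
Kinetic friction opposes the crate's motion up the incline: f = μN = 0.23 × 56.288 = 12.946 N acting down the slope.
Newton's second law for the crate (up-slope positive): T − 17.211 − 12.946 = 6 a. For the hanging block (downward positive): 6 × 9.81 − T = 6 a.
Adding the two equations eliminates T: 28.703 = 12 a, so a = 2.3919 m/s².

2.39 m/s²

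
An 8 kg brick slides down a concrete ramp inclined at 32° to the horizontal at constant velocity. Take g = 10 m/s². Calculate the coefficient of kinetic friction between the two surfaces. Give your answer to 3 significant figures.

0.625

At constant velocity the net force along the incline is zero: mg sin 32° = μ mg cos 32°.
So μ = tan 32° = 0.5299 / 0.8480 = 0.6249.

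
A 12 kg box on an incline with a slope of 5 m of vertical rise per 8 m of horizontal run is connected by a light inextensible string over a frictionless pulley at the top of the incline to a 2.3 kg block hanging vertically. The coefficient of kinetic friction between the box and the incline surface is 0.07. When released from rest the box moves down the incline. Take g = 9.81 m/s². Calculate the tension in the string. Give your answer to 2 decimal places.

For the box on the incline: the weight component along the slope is m₁g sin 32.01° = 12 × 9.81 × 0.5300 = 62.392 N and the normal force is N = m₁g cos 32.01° = 99.826 N.
Kinetic friction opposes the box's motion down the incline: f = μN = 0.07 × 99.826 = 6.988 N acting up the slope.
Newton's second law for the box (down-slope positive): 62.392 − 6.988 − T = 12 a. For the hanging block (upward positive): T − 2.3 × 9.81 = 2.3 a.
Adding the two equations eliminates T: 32.841 = 14.3 a, so a = 2.2966 m/s².
Then from the hanging block's equation, T = 2.3 × (9.81 + 2.2966) = 27.845 N.

27.85 N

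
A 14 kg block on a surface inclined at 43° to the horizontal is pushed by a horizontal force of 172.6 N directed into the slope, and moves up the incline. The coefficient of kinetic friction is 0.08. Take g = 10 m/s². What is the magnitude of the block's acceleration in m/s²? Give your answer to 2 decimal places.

The horizontal push has components F cos 43° = 172.6 × 0.7314 = 126.240 N up the incline and F sin 43° = 172.6 × 0.6820 = 117.713 N pressing into the surface.
The normal force is therefore N = mg cos 43° + F sin 43° = 102.396 + 117.713 = 220.109 N, and kinetic friction down the slope is μN = 0.08 × 220.109 = 17.609 N.
Along the incline: F cos 43° − mg sin 43° − μN = ma, so 126.240 − 95.480 − 17.609 = 14 a, giving a = 0.9394 m/s².

0.94 m/s²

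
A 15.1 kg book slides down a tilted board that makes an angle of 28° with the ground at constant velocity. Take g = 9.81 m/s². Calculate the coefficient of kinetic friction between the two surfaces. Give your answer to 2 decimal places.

At constant velocity the net force along the incline is zero: mg sin 28° = μ mg cos 28°.
So μ = tan 28° = 0.4695 / 0.8829 = 0.5318.

0.53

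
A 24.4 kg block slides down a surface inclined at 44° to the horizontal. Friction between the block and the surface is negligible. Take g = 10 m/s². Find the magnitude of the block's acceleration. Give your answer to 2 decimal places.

6.95 m/s²

Resolving the weight along the incline: the component pulling the block down the slope is mg sin 44° = 24.4 × 10 × 0.6947 = 169.507 N, and the normal force is N = mg cos 44° = 24.4 × 10 × 0.7193 = 175.509 N.
With no friction the net force along the incline is 169.507 N, so a = g sin 44° = 169.507 / 24.4 = 6.9470 m/s².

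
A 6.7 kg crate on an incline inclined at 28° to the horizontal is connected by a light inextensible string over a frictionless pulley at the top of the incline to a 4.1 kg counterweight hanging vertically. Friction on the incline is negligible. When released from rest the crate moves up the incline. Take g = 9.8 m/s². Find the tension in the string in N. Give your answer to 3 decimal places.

For the crate on the incline: the weight component along the slope is m₁g sin 28° = 6.7 × 9.8 × 0.4695 = 30.827 N and the normal force is N = m₁g cos 28° = 57.974 N.
Newton's second law for the crate (up-slope positive): T − 30.827 = 6.7 a. For the hanging counterweight (downward positive): 4.1 × 9.8 − T = 4.1 a.
Adding the two equations eliminates T: 9.353 = 10.8 a, so a = 0.8660 m/s².
Then from the hanging counterweight's equation, T = 4.1 × (9.8 − 0.8660) = 36.629 N.

36.629 N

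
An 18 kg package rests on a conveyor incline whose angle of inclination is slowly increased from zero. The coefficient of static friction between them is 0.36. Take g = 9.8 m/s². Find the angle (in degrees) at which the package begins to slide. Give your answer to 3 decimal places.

19.799°

At the threshold of sliding, static friction is at its maximum μ_s N and exactly balances the weight component along the incline: mg sin θ = μ_s mg cos θ.
Hence tan θ = μ_s = 0.36, so θ = arctan(0.36) = 19.7989°.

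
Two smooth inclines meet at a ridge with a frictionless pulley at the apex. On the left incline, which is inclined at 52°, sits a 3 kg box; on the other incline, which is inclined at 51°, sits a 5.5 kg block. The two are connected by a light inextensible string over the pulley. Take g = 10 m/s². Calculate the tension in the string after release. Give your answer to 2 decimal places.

30.38 N

Resolve each weight along its own incline: the 3 kg mass has component 3 × 10 × sin 52° = 23.640 N down its slope, and the 5.5 kg mass has 5.5 × 10 × sin 51° = 42.743 N down its slope.
The 5.5 kg side's 42.743 N exceeds the other side's 23.640 N, so that mass slides down and the 3 kg mass slides up. Taking that direction as positive, Newton's second law for the whole system gives 42.743 − 23.640 = (3 + 5.5) a, so a = 19.103 / 8.5 = 2.2474 m/s².
For the 3 kg mass (up-slope positive): T − 23.640 = 3 × 2.2474, so T = 30.382 N.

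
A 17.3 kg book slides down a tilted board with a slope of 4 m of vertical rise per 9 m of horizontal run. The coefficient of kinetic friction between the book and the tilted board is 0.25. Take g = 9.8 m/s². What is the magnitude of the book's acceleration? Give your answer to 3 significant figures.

Resolving the weight along the incline: the component pulling the book down the slope is mg sin 23.96° = 17.3 × 9.8 × 0.4061 = 68.850 N, and the normal force is N = mg cos 23.96° = 17.3 × 9.8 × 0.9138 = 154.926 N.
Kinetic friction acts up the slope with magnitude f = μN = 0.25 × 154.926 = 38.731 N.
Net force along the incline is 68.850 − 38.731 = 30.119 N, so a = 30.119 / 17.3 = 1.7410 m/s².

1.74 m/s²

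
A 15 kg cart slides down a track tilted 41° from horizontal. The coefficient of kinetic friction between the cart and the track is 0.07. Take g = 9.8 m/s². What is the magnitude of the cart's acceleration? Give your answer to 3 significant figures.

Resolving the weight along the incline: the component pulling the cart down the slope is mg sin 41° = 15 × 9.8 × 0.6561 = 96.447 N, and the normal force is N = mg cos 41° = 15 × 9.8 × 0.7547 = 110.941 N.
Kinetic friction acts up the slope with magnitude f = μN = 0.07 × 110.941 = 7.766 N.
Net force along the incline is 96.447 − 7.766 = 88.681 N, so a = 88.681 / 15 = 5.9121 m/s².

5.91 m/s²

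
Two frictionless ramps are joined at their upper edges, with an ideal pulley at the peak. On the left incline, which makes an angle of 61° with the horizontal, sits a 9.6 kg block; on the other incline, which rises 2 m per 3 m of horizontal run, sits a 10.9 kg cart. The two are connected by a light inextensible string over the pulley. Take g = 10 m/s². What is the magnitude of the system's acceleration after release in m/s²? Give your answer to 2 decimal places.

Resolve each weight along its own incline: the 9.6 kg mass has component 9.6 × 10 × sin 61° = 83.963 N down its slope, and the 10.9 kg mass has 10.9 × 10 × sin 33.69° = 60.462 N down its slope.
The 9.6 kg side's 83.963 N exceeds the other side's 60.462 N, so that mass slides down and the 10.9 kg mass slides up. Taking that direction as positive, Newton's second law for the whole system gives 83.963 − 60.462 = (9.6 + 10.9) a, so a = 23.501 / 20.5 = 1.1464 m/s².

1.15 m/s²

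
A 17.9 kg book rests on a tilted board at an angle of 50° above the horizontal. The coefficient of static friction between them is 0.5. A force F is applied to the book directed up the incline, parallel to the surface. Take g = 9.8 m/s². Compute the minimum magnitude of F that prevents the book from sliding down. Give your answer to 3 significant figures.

The normal force is N = mg cos 50° = 112.758 N. With F at its minimum the book is on the verge of sliding down, so static friction is at its maximum μ_s N = 0.5 × 112.758 = 56.379 N and acts up the slope.
Equilibrium along the incline: F + μ_s N = mg sin 50°, so F = 134.380 − 56.379 = 78.001 N.

78.0 N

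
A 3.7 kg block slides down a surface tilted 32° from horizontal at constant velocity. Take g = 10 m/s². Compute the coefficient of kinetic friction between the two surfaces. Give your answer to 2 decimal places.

0.62

At constant velocity the net force along the incline is zero: mg sin 32° = μ mg cos 32°.
So μ = tan 32° = 0.5299 / 0.8480 = 0.6249.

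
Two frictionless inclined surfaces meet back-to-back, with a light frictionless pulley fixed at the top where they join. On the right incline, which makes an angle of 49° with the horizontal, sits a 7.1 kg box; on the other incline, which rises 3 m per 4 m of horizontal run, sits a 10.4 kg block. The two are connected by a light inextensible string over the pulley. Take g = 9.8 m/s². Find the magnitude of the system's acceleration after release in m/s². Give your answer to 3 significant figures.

0.494 m/s²

Resolve each weight along its own incline: the 7.1 kg mass has component 7.1 × 9.8 × sin 49° = 52.513 N down its slope, and the 10.4 kg mass has 10.4 × 9.8 × sin 36.87° = 61.152 N down its slope.
The 10.4 kg side's 61.152 N exceeds the other side's 52.513 N, so that mass slides down and the 7.1 kg mass slides up. Taking that direction as positive, Newton's second law for the whole system gives 61.152 − 52.513 = (7.1 + 10.4) a, so a = 8.639 / 17.5 = 0.4937 m/s².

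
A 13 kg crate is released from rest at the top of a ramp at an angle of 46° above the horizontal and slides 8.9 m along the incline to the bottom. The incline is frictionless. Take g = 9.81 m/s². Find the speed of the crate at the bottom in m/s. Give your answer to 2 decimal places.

11.21 m/s

The weight component along the incline is mg sin 46° = 91.737 N and the normal force is N = mg cos 46° = 88.590 N.
With no friction, a = g sin 46° = 7.0567 m/s².
Starting from rest over a distance of 8.9 m, v² = 2aL = 2 × 7.0567 × 8.9 = 125.6093, so v = 11.2076 m/s.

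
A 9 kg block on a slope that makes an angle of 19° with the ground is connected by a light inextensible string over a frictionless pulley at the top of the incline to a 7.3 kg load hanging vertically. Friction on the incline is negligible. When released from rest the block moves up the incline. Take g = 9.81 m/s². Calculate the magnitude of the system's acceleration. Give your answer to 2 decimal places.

2.63 m/s²

For the block on the incline: the weight component along the slope is m₁g sin 19° = 9 × 9.81 × 0.3256 = 28.747 N and the normal force is N = m₁g cos 19° = 83.480 N.
Newton's second law for the block (up-slope positive): T − 28.747 = 9 a. For the hanging load (downward positive): 7.3 × 9.81 − T = 7.3 a.
Adding the two equations eliminates T: 42.866 = 16.3 a, so a = 2.6298 m/s².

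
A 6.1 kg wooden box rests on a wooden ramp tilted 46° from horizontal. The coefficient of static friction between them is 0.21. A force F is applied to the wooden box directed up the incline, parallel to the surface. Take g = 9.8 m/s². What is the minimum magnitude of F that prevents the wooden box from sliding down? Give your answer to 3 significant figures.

The normal force is N = mg cos 46° = 41.527 N. With F at its minimum the wooden box is on the verge of sliding down, so static friction is at its maximum μ_s N = 0.21 × 41.527 = 8.721 N and acts up the slope.
Equilibrium along the incline: F + μ_s N = mg sin 46°, so F = 43.002 − 8.721 = 34.281 N.

34.3 N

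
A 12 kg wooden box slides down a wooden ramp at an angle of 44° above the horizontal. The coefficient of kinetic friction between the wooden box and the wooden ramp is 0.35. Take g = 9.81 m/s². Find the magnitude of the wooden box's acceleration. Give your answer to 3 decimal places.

4.345 m/s²

Resolving the weight along the incline: the component pulling the wooden box down the slope is mg sin 44° = 12 × 9.81 × 0.6947 = 81.780 N, and the normal force is N = mg cos 44° = 12 × 9.81 × 0.7193 = 84.676 N.
Kinetic friction acts up the slope with magnitude f = μN = 0.35 × 84.676 = 29.637 N.
Net force along the incline is 81.780 − 29.637 = 52.143 N, so a = 52.143 / 12 = 4.3453 m/s².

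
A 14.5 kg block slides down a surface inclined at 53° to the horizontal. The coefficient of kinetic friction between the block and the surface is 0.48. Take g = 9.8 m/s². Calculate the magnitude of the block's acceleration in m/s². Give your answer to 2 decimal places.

Resolving the weight along the incline: the component pulling the block down the slope is mg sin 53° = 14.5 × 9.8 × 0.7986 = 113.481 N, and the normal force is N = mg cos 53° = 14.5 × 9.8 × 0.6018 = 85.516 N.
Kinetic friction acts up the slope with magnitude f = μN = 0.48 × 85.516 = 41.048 N.
Net force along the incline is 113.481 − 41.048 = 72.433 N, so a = 72.433 / 14.5 = 4.9954 m/s².

5.00 m/s²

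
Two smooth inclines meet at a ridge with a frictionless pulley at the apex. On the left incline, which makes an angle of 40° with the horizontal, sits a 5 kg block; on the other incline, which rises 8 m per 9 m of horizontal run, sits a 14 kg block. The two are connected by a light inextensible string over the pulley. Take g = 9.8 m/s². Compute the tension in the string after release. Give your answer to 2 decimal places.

Resolve each weight along its own incline: the 5 kg mass has component 5 × 9.8 × sin 40° = 31.497 N down its slope, and the 14 kg mass has 14 × 9.8 × sin 41.63° = 91.151 N down its slope.
The 14 kg side's 91.151 N exceeds the other side's 31.497 N, so that mass slides down and the 5 kg mass slides up. Taking that direction as positive, Newton's second law for the whole system gives 91.151 − 31.497 = (5 + 14) a, so a = 59.654 / 19 = 3.1397 m/s².
For the 5 kg mass (up-slope positive): T − 31.497 = 5 × 3.1397, so T = 47.195 N.

47.20 N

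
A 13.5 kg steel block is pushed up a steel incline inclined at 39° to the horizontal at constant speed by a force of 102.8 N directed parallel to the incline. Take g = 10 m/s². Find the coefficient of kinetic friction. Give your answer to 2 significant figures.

0.17

At constant speed ΣF = 0 along the incline. The applied 102.8 N acts up the slope; the weight component mg sin 39° = 84.958 N and kinetic friction μN both act down the slope.
So 102.8 = 84.958 + μ × 104.915, giving μ = (102.8 − 84.958) / 104.915 = 0.1701.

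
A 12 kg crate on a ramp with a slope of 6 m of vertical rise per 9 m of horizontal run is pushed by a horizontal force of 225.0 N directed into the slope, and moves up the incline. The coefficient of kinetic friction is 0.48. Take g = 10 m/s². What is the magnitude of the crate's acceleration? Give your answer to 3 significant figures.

1.07 m/s²

The horizontal push has components F cos 33.69° = 225.0 × 0.8321 = 187.222 N up the incline and F sin 33.69° = 225.0 × 0.5547 = 124.807 N pressing into the surface.
The normal force is therefore N = mg cos 33.69° + F sin 33.69° = 99.852 + 124.807 = 224.659 N, and kinetic friction down the slope is μN = 0.48 × 224.659 = 107.836 N.
Along the incline: F cos 33.69° − mg sin 33.69° − μN = ma, so 187.222 − 66.564 − 107.836 = 12 a, giving a = 1.0685 m/s².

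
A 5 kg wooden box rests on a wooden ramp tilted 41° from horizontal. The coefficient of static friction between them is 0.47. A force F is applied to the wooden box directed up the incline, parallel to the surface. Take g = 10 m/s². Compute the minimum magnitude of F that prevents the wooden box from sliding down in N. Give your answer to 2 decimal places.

The normal force is N = mg cos 41° = 37.735 N. With F at its minimum the wooden box is on the verge of sliding down, so static friction is at its maximum μ_s N = 0.47 × 37.735 = 17.735 N and acts up the slope.
Equilibrium along the incline: F + μ_s N = mg sin 41°, so F = 32.803 − 17.735 = 15.068 N.

15.07 N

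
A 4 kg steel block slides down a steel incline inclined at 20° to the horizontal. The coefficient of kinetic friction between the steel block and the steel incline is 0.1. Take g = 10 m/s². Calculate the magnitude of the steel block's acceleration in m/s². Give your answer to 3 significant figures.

2.48 m/s²

Resolving the weight along the incline: the component pulling the steel block down the slope is mg sin 20° = 4 × 10 × 0.3420 = 13.680 N, and the normal force is N = mg cos 20° = 4 × 10 × 0.9397 = 37.588 N.
Kinetic friction acts up the slope with magnitude f = μN = 0.1 × 37.588 = 3.759 N.
Net force along the incline is 13.680 − 3.759 = 9.921 N, so a = 9.921 / 4 = 2.4802 m/s².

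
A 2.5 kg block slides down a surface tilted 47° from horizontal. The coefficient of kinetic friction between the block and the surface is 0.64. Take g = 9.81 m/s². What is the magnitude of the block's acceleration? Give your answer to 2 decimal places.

2.89 m/s²

Resolving the weight along the incline: the component pulling the block down the slope is mg sin 47° = 2.5 × 9.81 × 0.7314 = 17.938 N, and the normal force is N = mg cos 47° = 2.5 × 9.81 × 0.6820 = 16.726 N.
Kinetic friction acts up the slope with magnitude f = μN = 0.64 × 16.726 = 10.705 N.
Net force along the incline is 17.938 − 10.705 = 7.233 N, so a = 7.233 / 2.5 = 2.8932 m/s².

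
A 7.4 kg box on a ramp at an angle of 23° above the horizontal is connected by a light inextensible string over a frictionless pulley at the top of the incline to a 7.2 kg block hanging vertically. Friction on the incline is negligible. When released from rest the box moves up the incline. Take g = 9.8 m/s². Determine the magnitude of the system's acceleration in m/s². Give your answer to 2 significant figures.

2.9 m/s²

For the box on the incline: the weight component along the slope is m₁g sin 23° = 7.4 × 9.8 × 0.3907 = 28.334 N and the normal force is N = m₁g cos 23° = 66.755 N.
Newton's second law for the box (up-slope positive): T − 28.334 = 7.4 a. For the hanging block (downward positive): 7.2 × 9.8 − T = 7.2 a.
Adding the two equations eliminates T: 42.226 = 14.6 a, so a = 2.8922 m/s².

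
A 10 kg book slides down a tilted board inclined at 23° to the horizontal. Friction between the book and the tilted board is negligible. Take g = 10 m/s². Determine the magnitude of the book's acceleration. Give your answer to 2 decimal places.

3.91 m/s²

Resolving the weight along the incline: the component pulling the book down the slope is mg sin 23° = 10 × 10 × 0.3907 = 39.070 N, and the normal force is N = mg cos 23° = 10 × 10 × 0.9205 = 92.050 N.
With no friction the net force along the incline is 39.070 N, so a = g sin 23° = 39.070 / 10 = 3.9070 m/s².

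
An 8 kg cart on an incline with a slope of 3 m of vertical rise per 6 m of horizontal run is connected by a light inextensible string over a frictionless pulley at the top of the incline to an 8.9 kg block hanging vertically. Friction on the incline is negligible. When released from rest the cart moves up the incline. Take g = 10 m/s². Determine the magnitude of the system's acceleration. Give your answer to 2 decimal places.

For the cart on the incline: the weight component along the slope is m₁g sin 26.57° = 8 × 10 × 0.4472 = 35.776 N and the normal force is N = m₁g cos 26.57° = 71.554 N.
Newton's second law for the cart (up-slope positive): T − 35.776 = 8 a. For the hanging block (downward positive): 8.9 × 10 − T = 8.9 a.
Adding the two equations eliminates T: 53.224 = 16.9 a, so a = 3.1493 m/s².

3.15 m/s²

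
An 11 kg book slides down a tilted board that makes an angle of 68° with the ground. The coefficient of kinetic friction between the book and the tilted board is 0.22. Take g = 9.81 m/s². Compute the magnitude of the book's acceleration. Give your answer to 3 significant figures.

8.29 m/s²

Resolving the weight along the incline: the component pulling the book down the slope is mg sin 68° = 11 × 9.81 × 0.9272 = 100.054 N, and the normal force is N = mg cos 68° = 11 × 9.81 × 0.3746 = 40.423 N.
Kinetic friction acts up the slope with magnitude f = μN = 0.22 × 40.423 = 8.893 N.
Net force along the incline is 100.054 − 8.893 = 91.161 N, so a = 91.161 / 11 = 8.2874 m/s².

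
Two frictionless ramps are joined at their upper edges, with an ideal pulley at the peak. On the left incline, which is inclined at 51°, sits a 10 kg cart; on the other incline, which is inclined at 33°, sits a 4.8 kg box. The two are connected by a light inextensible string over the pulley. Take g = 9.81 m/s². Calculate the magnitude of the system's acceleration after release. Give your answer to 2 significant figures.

Resolve each weight along its own incline: the 10 kg mass has component 10 × 9.81 × sin 51° = 76.238 N down its slope, and the 4.8 kg mass has 4.8 × 9.81 × sin 33° = 25.646 N down its slope.
The 10 kg side's 76.238 N exceeds the other side's 25.646 N, so that mass slides down and the 4.8 kg mass slides up. Taking that direction as positive, Newton's second law for the whole system gives 76.238 − 25.646 = (10 + 4.8) a, so a = 50.592 / 14.8 = 3.4184 m/s².

3.4 m/s²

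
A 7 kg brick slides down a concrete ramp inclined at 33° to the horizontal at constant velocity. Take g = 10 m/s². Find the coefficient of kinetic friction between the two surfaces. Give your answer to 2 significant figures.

At constant velocity the net force along the incline is zero: mg sin 33° = μ mg cos 33°.
So μ = tan 33° = 0.5446 / 0.8387 = 0.6493.

0.65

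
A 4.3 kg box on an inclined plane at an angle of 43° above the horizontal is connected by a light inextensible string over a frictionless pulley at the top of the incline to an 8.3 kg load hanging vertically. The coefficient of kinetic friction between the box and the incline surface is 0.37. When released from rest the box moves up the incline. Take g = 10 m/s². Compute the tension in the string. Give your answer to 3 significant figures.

55.3 N

For the box on the incline: the weight component along the slope is m₁g sin 43° = 4.3 × 10 × 0.6820 = 29.326 N and the normal force is N = m₁g cos 43° = 31.448 N.
Kinetic friction opposes the box's motion up the incline: f = μN = 0.37 × 31.448 = 11.636 N acting down the slope.
Newton's second law for the box (up-slope positive): T − 29.326 − 11.636 = 4.3 a. For the hanging load (downward positive): 8.3 × 10 − T = 8.3 a.
Adding the two equations eliminates T: 42.038 = 12.6 a, so a = 3.3363 m/s².
Then from the hanging load's equation, T = 8.3 × (10 − 3.3363) = 55.309 N.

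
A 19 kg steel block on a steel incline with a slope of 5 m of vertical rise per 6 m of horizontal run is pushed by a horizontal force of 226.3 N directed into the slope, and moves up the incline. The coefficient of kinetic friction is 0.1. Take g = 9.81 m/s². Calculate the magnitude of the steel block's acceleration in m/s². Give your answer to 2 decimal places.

1.35 m/s²

The horizontal push has components F cos 39.81° = 226.3 × 0.7682 = 173.844 N up the incline and F sin 39.81° = 226.3 × 0.6402 = 144.877 N pressing into the surface.
The normal force is therefore N = mg cos 39.81° + F sin 39.81° = 143.185 + 144.877 = 288.062 N, and kinetic friction down the slope is μN = 0.1 × 288.062 = 28.806 N.
Along the incline: F cos 39.81° − mg sin 39.81° − μN = ma, so 173.844 − 119.327 − 28.806 = 19 a, giving a = 1.3532 m/s².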